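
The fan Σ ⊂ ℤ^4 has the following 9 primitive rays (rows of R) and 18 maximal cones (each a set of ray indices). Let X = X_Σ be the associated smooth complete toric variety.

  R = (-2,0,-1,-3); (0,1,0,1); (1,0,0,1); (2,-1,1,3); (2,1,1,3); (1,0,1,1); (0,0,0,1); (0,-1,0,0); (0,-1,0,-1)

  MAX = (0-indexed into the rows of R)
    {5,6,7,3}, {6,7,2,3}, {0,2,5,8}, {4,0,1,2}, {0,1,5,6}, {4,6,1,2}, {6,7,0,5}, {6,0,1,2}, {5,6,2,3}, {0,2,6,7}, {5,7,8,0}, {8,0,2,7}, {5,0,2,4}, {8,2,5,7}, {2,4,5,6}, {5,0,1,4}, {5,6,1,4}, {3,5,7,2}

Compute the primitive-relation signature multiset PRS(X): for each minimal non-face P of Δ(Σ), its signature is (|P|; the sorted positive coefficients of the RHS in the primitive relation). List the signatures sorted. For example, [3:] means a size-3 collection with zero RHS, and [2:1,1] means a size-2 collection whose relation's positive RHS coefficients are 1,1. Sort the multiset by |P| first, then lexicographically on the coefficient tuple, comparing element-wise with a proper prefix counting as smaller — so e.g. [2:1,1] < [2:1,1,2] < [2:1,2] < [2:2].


14 minimal non-faces of Δ(Σ) (on 9 rays):

  {1,8}:  v_{1} + v_{8} = 0 ; sig = [2:]
  {0,3}:  v_{0} + v_{3} = v_{7} ; sig = [2:1]
  {1,7}:  v_{1} + v_{7} = v_{6} ; sig = [2:1]
  {6,8}:  v_{6} + v_{8} = v_{7} ; sig = [2:1]
  {4,8}:  v_{4} + v_{8} = v_{2} + v_{5} ; sig = [2:1,1]
  {4,7}:  v_{4} + v_{7} = v_{2} + v_{5} + v_{6} ; sig = [2:1,1,1]
  {1,3}:  v_{1} + v_{3} = v_{2} + v_{5} + 2·v_{6} ; sig = [2:1,1,2]
  {3,8}:  v_{3} + v_{8} = v_{2} + v_{5} + 2·v_{7} ; sig = [2:1,1,2]
  {3,4}:  v_{3} + v_{4} = 2·v_{2} + 2·v_{5} + 2·v_{6} ; sig = [2:2,2,2]
  {0,4,6}:  v_{0} + v_{4} + v_{6} = v_{1} ; sig = [3:1]
  {1,2,5}:  v_{1} + v_{2} + v_{5} = v_{4} ; sig = [3:1]
  {0,2,5,6}:  v_{0} + v_{2} + v_{5} + v_{6} = 0 ; sig = [4:]
  {0,2,5,7}:  v_{0} + v_{2} + v_{5} + v_{7} = v_{8} ; sig = [4:1]
  {2,5,6,7}:  v_{2} + v_{5} + v_{6} + v_{7} = v_{3} ; sig = [4:1]

so the primitive-relation signature multiset is
[[2:], [2:1], [2:1], [2:1], [2:1,1], [2:1,1,1], [2:1,1,2], [2:1,1,2], [2:2,2,2], [3:1], [3:1], [4:], [4:1], [4:1]]


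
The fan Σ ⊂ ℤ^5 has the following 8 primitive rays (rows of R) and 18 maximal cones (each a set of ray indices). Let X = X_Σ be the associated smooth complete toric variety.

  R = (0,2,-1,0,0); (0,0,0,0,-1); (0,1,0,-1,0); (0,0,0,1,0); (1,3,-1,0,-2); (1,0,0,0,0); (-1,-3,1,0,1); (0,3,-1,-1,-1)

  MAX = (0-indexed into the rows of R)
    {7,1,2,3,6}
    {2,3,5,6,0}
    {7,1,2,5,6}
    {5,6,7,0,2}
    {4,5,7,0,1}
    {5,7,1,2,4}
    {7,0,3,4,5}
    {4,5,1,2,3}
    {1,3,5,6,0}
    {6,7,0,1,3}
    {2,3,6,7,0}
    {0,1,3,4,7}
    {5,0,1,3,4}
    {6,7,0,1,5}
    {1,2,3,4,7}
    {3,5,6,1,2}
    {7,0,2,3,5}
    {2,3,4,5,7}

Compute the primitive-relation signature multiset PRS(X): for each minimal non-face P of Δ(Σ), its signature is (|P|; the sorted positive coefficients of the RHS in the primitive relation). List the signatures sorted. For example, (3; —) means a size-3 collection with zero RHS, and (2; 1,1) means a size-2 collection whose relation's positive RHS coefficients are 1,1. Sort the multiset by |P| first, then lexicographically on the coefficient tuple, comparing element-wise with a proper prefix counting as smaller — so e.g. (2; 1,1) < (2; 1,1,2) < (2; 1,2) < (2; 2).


5 minimal non-faces of Δ(Σ) (on 8 rays):

  {4,6}:  v_{4} + v_{6} = v_{1} — sig = (2; 1)
  {0,1,2}:  v_{0} + v_{1} + v_{2} = v_{7} — sig = (3; 1)
  {0,2,4}:  v_{0} + v_{2} + v_{4} = v_{3} + v_{5} + 2·v_{7} — sig = (3; 1,1,2)
  {3,5,6,7}:  v_{3} + v_{5} + v_{6} + v_{7} = 0 — sig = (4; —)
  {1,3,5,7}:  v_{1} + v_{3} + v_{5} + v_{7} = v_{4} — sig = (4; 1)

Hence PRS(X_Σ) =
    (2; 1)
    (3; 1)
    (3; 1,1,2)
    (4; —)
    (4; 1)


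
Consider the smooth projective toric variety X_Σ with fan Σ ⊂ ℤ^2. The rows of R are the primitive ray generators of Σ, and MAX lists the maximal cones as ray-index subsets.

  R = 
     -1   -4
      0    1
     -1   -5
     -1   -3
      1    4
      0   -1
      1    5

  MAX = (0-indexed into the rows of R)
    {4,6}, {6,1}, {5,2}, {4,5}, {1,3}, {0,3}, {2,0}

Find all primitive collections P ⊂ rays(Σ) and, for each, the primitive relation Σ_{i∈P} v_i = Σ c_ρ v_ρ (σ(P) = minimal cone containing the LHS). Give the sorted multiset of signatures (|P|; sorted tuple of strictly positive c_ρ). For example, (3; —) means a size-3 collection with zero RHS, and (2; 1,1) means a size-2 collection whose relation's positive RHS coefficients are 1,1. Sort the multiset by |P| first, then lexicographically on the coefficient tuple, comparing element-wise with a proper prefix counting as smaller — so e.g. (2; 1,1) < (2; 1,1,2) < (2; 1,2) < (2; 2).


14 minimal non-faces of Δ(Σ) (on 7 rays):

  P={0,4}:  v_{0} + v_{4} = 0  so sig = (2; —)
  P={1,5}:  v_{1} + v_{5} = 0  so sig = (2; —)
  P={2,6}:  v_{2} + v_{6} = 0  so sig = (2; —)
  P={0,1}:  v_{0} + v_{1} = v_{3}  so sig = (2; 1)
  P={0,5}:  v_{0} + v_{5} = v_{2}  so sig = (2; 1)
  P={0,6}:  v_{0} + v_{6} = v_{1}  so sig = (2; 1)
  P={1,2}:  v_{1} + v_{2} = v_{0}  so sig = (2; 1)
  P={1,4}:  v_{1} + v_{4} = v_{6}  so sig = (2; 1)
  P={2,4}:  v_{2} + v_{4} = v_{5}  so sig = (2; 1)
  P={3,4}:  v_{3} + v_{4} = v_{1}  so sig = (2; 1)
  P={3,5}:  v_{3} + v_{5} = v_{0}  so sig = (2; 1)
  P={5,6}:  v_{5} + v_{6} = v_{4}  so sig = (2; 1)
  P={2,3}:  v_{2} + v_{3} = 2·v_{0}  so sig = (2; 2)
  P={3,6}:  v_{3} + v_{6} = 2·v_{1}  so sig = (2; 2)

Signatures (|P|; sorted positive RHS coefficients), sorted:
{ (2; —) ×3,  (2; 1) ×9,  (2; 2) ×2 }


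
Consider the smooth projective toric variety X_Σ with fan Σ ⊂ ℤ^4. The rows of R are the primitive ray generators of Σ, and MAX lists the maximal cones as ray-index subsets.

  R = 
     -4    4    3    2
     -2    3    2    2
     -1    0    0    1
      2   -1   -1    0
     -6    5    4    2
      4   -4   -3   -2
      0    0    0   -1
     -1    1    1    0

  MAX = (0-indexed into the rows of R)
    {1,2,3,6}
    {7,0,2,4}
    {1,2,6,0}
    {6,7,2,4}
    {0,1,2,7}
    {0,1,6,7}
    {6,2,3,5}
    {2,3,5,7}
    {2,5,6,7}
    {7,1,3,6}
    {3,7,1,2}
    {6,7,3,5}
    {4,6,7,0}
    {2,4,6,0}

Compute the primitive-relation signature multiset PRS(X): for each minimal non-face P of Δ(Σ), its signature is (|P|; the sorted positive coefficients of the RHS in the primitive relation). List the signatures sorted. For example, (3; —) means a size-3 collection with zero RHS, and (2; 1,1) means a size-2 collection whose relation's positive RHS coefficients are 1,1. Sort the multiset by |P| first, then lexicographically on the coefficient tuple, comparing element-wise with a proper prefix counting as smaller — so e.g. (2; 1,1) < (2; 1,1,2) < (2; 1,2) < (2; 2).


Σ has 9 primitive collections:

  P={0,5}:  v_{0} + v_{5} = 0  ⟹  sig = (2; —)
  P={0,3}:  v_{0} + v_{3} = v_{1}  ⟹  sig = (2; 1)
  P={1,5}:  v_{1} + v_{5} = v_{3}  ⟹  sig = (2; 1)
  P={3,4}:  v_{3} + v_{4} = v_{0}  ⟹  sig = (2; 1)
  P={4,5}:  v_{4} + v_{5} = v_{2} + v_{6} + v_{7}  ⟹  sig = (2; 1,1,1)
  P={1,4}:  v_{1} + v_{4} = 2·v_{0}  ⟹  sig = (2; 2)
  P={2,3,6,7}:  v_{2} + v_{3} + v_{6} + v_{7} = 0  ⟹  sig = (4; —)
  P={0,2,6,7}:  v_{0} + v_{2} + v_{6} + v_{7} = v_{4}  ⟹  sig = (4; 1)
  P={1,2,6,7}:  v_{1} + v_{2} + v_{6} + v_{7} = v_{0}  ⟹  sig = (4; 1)

Signatures (|P|; sorted positive RHS coefficients), sorted:
[(2; —), (2; 1), (2; 1), (2; 1), (2; 1,1,1), (2; 2), (4; —), (4; 1), (4; 1)]


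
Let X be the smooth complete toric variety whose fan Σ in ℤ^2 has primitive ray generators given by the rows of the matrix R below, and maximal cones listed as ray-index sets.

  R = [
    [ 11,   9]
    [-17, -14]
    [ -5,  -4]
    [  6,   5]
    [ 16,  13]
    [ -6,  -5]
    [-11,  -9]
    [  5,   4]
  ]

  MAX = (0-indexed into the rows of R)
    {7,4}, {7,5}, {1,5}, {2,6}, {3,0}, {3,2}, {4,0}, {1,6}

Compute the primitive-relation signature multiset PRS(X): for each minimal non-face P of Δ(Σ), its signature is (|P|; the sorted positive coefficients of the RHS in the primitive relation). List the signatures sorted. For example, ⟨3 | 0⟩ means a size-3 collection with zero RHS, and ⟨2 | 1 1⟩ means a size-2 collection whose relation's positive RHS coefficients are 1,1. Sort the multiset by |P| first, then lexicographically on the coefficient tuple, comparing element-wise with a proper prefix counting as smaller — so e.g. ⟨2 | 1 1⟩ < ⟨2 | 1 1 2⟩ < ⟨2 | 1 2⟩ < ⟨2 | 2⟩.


The 20 primitive collections of Σ (r=8, n=2):

  P = {0,6}:  v_{0} + v_{6} = 0  so sig = ⟨2 | 0⟩
  P = {2,7}:  v_{2} + v_{7} = 0  so sig = ⟨2 | 0⟩
  P = {3,5}:  v_{3} + v_{5} = 0  so sig = ⟨2 | 0⟩
  P = {0,1}:  v_{0} + v_{1} = v_{5}  so sig = ⟨2 | 1⟩
  P = {0,2}:  v_{0} + v_{2} = v_{3}  so sig = ⟨2 | 1⟩
  P = {0,5}:  v_{0} + v_{5} = v_{7}  so sig = ⟨2 | 1⟩
  P = {0,7}:  v_{0} + v_{7} = v_{4}  so sig = ⟨2 | 1⟩
  P = {1,3}:  v_{1} + v_{3} = v_{6}  so sig = ⟨2 | 1⟩
  P = {2,4}:  v_{2} + v_{4} = v_{0}  so sig = ⟨2 | 1⟩
  P = {2,5}:  v_{2} + v_{5} = v_{6}  so sig = ⟨2 | 1⟩
  P = {3,6}:  v_{3} + v_{6} = v_{2}  so sig = ⟨2 | 1⟩
  P = {3,7}:  v_{3} + v_{7} = v_{0}  so sig = ⟨2 | 1⟩
  P = {4,6}:  v_{4} + v_{6} = v_{7}  so sig = ⟨2 | 1⟩
  P = {5,6}:  v_{5} + v_{6} = v_{1}  so sig = ⟨2 | 1⟩
  P = {6,7}:  v_{6} + v_{7} = v_{5}  so sig = ⟨2 | 1⟩
  P = {1,4}:  v_{1} + v_{4} = v_{5} + v_{7}  so sig = ⟨2 | 1 1⟩
  P = {1,2}:  v_{1} + v_{2} = 2·v_{6}  so sig = ⟨2 | 2⟩
  P = {1,7}:  v_{1} + v_{7} = 2·v_{5}  so sig = ⟨2 | 2⟩
  P = {3,4}:  v_{3} + v_{4} = 2·v_{0}  so sig = ⟨2 | 2⟩
  P = {4,5}:  v_{4} + v_{5} = 2·v_{7}  so sig = ⟨2 | 2⟩

Hence PRS(X_Σ) =
    |P|=2: 20 collections, coeffs (), (), (), (1), (1), (1), (1), (1), (1), (1), (1), (1), (1), (1), (1), (1,1), (2), (2), (2), (2)


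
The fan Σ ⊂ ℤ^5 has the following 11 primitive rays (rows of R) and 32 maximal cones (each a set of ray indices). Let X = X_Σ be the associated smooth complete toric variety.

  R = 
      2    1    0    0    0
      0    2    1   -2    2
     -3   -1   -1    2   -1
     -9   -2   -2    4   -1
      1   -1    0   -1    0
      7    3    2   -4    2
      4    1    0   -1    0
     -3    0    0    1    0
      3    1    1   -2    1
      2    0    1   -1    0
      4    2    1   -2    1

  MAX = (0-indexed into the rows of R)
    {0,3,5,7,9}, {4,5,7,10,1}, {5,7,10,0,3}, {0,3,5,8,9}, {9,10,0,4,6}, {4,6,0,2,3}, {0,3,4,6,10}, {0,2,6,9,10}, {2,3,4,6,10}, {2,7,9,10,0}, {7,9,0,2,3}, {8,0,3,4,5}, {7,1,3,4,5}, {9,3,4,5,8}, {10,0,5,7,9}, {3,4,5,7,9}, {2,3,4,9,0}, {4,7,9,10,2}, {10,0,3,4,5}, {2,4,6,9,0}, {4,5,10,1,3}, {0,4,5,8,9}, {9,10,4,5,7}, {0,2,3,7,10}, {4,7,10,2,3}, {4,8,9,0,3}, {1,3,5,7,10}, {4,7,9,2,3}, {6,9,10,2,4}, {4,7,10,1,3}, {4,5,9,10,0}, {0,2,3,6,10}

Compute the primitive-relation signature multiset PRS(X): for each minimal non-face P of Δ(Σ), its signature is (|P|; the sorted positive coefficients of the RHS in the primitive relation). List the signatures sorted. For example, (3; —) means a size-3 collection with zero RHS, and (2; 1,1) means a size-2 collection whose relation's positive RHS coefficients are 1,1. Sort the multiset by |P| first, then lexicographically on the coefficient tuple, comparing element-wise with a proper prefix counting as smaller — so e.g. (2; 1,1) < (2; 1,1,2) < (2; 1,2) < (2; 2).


Σ has 18 primitive collections:

  P={2,8}:  v_{2} + v_{8} = 0 ; sig = (2; —)
  P={2,5}:  v_{2} + v_{5} = v_{10} ; sig = (2; 1)
  P={8,10}:  v_{8} + v_{10} = v_{5} ; sig = (2; 1)
  P={6,7}:  v_{6} + v_{7} = v_{2} + v_{10} ; sig = (2; 1,1)
  P={0,1}:  v_{0} + v_{1} = v_{3} + v_{5} + v_{10} ; sig = (2; 1,1,1)
  P={6,8}:  v_{6} + v_{8} = v_{0} + v_{4} + v_{10} ; sig = (2; 1,1,1)
  P={7,8}:  v_{7} + v_{8} = v_{3} + v_{5} + v_{9} ; sig = (2; 1,1,1)
  P={1,2}:  v_{1} + v_{2} = v_{3} + v_{4} + v_{7} + 2·v_{10} ; sig = (2; 1,1,1,2)
  P={1,8}:  v_{1} + v_{8} = v_{3} + v_{4} + 2·v_{5} + v_{7} ; sig = (2; 1,1,1,2)
  P={1,9}:  v_{1} + v_{9} = v_{4} + v_{5} + 2·v_{7} ; sig = (2; 1,1,2)
  P={5,6}:  v_{5} + v_{6} = v_{0} + v_{4} + 2·v_{10} ; sig = (2; 1,1,2)
  P={1,6}:  v_{1} + v_{6} = v_{3} + v_{4} + 3·v_{10} ; sig = (2; 1,1,3)
  P={0,4,7}:  v_{0} + v_{4} + v_{7} = 0 ; sig = (3; —)
  P={3,6,9}:  v_{3} + v_{6} + v_{9} = v_{2} ; sig = (3; 1)
  P={3,9,10}:  v_{3} + v_{9} + v_{10} = v_{7} ; sig = (3; 1)
  P={0,2,4,10}:  v_{0} + v_{2} + v_{4} + v_{10} = v_{6} ; sig = (4; 1)
  P={0,3,4,5,9}:  v_{0} + v_{3} + v_{4} + v_{5} + v_{9} = v_{8} ; sig = (5; 1)
  P={3,4,5,7,10}:  v_{3} + v_{4} + v_{5} + v_{7} + v_{10} = v_{1} ; sig = (5; 1)

so the primitive-relation signature multiset is
{ (2; —),  (2; 1) ×2,  (2; 1,1),  (2; 1,1,1) ×3,  (2; 1,1,1,2) ×2,  (2; 1,1,2) ×2,  (2; 1,1,3),  (3; —),  (3; 1) ×2,  (4; 1),  (5; 1) ×2 }


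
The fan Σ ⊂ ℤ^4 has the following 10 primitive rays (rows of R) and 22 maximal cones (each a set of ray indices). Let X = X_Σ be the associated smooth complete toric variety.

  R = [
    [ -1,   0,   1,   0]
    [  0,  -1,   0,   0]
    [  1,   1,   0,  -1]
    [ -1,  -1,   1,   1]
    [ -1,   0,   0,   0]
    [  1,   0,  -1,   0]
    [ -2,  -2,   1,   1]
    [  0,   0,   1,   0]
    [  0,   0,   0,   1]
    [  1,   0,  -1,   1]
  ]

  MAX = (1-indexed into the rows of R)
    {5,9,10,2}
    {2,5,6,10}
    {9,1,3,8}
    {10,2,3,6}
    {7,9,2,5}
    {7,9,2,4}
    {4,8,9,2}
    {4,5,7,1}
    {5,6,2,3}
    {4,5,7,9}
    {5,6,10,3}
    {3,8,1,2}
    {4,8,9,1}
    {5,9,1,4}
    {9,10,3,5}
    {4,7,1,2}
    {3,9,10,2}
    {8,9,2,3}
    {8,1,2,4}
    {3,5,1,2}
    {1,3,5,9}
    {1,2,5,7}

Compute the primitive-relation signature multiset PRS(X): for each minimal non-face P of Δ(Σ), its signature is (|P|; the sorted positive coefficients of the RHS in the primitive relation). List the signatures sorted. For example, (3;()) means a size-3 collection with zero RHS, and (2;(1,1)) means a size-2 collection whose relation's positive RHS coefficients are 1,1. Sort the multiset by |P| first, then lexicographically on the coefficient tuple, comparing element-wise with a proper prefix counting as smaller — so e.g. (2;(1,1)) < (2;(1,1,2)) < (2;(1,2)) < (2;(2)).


|primitive collections| = 18. Relations:

  {1,6}:  v_{1} + v_{6} = 0  so sig = (2;())
  {1,10}:  v_{1} + v_{10} = v_{9}  so sig = (2;(1))
  {3,4}:  v_{3} + v_{4} = v_{8}  so sig = (2;(1))
  {5,8}:  v_{5} + v_{8} = v_{1}  so sig = (2;(1))
  {6,9}:  v_{6} + v_{9} = v_{10}  so sig = (2;(1))
  {3,7}:  v_{3} + v_{7} = v_{1} + v_{2}  so sig = (2;(1,1))
  {4,6}:  v_{4} + v_{6} = v_{2} + v_{9}  so sig = (2;(1,1))
  {6,8}:  v_{6} + v_{8} = v_{2} + v_{3} + v_{9}  so sig = (2;(1,1,1))
  {7,8}:  v_{7} + v_{8} = v_{1} + v_{2} + v_{4}  so sig = (2;(1,1,1))
  {6,7}:  v_{6} + v_{7} = 2·v_{2} + v_{5} + v_{9}  so sig = (2;(1,1,2))
  {8,10}:  v_{8} + v_{10} = v_{2} + v_{3} + 2·v_{9}  so sig = (2;(1,1,2))
  {4,10}:  v_{4} + v_{10} = v_{2} + 2·v_{9}  so sig = (2;(1,2))
  {7,10}:  v_{7} + v_{10} = 2·v_{2} + v_{5} + 2·v_{9}  so sig = (2;(1,2,2))
  {1,2,9}:  v_{1} + v_{2} + v_{9} = v_{4}  so sig = (3;(1))
  {2,4,5}:  v_{2} + v_{4} + v_{5} = v_{7}  so sig = (3;(1))
  {1,7,9}:  v_{1} + v_{7} + v_{9} = 2·v_{4} + v_{5}  so sig = (3;(1,2))
  {2,3,5,9}:  v_{2} + v_{3} + v_{5} + v_{9} = 0  so sig = (4;())
  {2,3,5,10}:  v_{2} + v_{3} + v_{5} + v_{10} = v_{6}  so sig = (4;(1))

so the primitive-relation signature multiset is
    (2;())
    (2;(1))
    (2;(1))
    (2;(1))
    (2;(1))
    (2;(1,1))
    (2;(1,1))
    (2;(1,1,1))
    (2;(1,1,1))
    (2;(1,1,2))
    (2;(1,1,2))
    (2;(1,2))
    (2;(1,2,2))
    (3;(1))
    (3;(1))
    (3;(1,2))
    (4;())
    (4;(1))


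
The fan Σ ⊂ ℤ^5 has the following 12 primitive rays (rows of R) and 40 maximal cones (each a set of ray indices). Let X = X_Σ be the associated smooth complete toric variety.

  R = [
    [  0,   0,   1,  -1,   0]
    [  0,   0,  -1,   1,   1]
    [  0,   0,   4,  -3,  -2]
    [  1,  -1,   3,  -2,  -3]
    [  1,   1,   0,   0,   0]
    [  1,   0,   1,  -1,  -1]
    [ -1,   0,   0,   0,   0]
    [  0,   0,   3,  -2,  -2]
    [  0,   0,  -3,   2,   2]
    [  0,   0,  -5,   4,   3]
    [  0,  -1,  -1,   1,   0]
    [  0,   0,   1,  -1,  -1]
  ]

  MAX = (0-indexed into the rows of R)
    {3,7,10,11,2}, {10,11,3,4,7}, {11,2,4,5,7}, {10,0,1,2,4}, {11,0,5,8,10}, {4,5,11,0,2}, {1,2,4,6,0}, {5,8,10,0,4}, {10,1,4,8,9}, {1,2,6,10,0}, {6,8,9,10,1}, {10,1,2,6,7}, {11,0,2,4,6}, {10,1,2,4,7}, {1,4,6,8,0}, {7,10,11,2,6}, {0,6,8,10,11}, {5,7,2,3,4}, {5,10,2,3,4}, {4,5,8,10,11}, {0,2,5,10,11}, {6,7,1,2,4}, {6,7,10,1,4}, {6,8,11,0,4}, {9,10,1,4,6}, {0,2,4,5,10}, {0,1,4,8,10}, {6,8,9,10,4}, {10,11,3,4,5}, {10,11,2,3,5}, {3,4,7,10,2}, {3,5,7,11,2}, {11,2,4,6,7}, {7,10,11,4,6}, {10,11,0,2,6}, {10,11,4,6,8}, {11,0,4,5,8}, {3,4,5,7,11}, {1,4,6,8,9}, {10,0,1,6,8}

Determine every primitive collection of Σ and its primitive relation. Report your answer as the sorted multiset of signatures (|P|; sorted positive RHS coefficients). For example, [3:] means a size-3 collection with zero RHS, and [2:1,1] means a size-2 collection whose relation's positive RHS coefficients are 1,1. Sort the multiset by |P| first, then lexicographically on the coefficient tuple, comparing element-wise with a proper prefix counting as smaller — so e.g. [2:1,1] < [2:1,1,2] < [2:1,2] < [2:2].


Minimal non-faces — 23 found among 12 rays, 40 max cones:

  P = {1,11}:  v_{1} + v_{11} = 0 — sig = [2:]
  P = {7,8}:  v_{7} + v_{8} = 0 — sig = [2:]
  P = {0,7}:  v_{0} + v_{7} = v_{2} — sig = [2:1]
  P = {2,8}:  v_{2} + v_{8} = v_{0} — sig = [2:1]
  P = {2,9}:  v_{2} + v_{9} = v_{1} — sig = [2:1]
  P = {5,6}:  v_{5} + v_{6} = v_{11} — sig = [2:1]
  P = {0,9}:  v_{0} + v_{9} = v_{1} + v_{8} — sig = [2:1,1]
  P = {3,8}:  v_{3} + v_{8} = v_{5} + v_{10} — sig = [2:1,1]
  P = {0,3}:  v_{0} + v_{3} = v_{2} + v_{5} + v_{10} — sig = [2:1,1,1]
  P = {1,5}:  v_{1} + v_{5} = v_{0} + v_{4} + v_{10} — sig = [2:1,1,1]
  P = {3,6}:  v_{3} + v_{6} = v_{7} + v_{10} + v_{11} — sig = [2:1,1,1]
  P = {5,9}:  v_{5} + v_{9} = v_{4} + v_{8} + v_{10} — sig = [2:1,1,1]
  P = {7,9}:  v_{7} + v_{9} = v_{1} + v_{4} + v_{6} + v_{10} — sig = [2:1,1,1,1]
  P = {9,11}:  v_{9} + v_{11} = v_{4} + v_{6} + v_{8} + v_{10} — sig = [2:1,1,1,1]
  P = {1,3}:  v_{1} + v_{3} = v_{2} + v_{4} + 2·v_{10} — sig = [2:1,1,2]
  P = {3,9}:  v_{3} + v_{9} = v_{4} + 2·v_{10} — sig = [2:1,2]
  P = {5,7,10}:  v_{5} + v_{7} + v_{10} = v_{3} — sig = [3:1]
  P = {0,4,6,10}:  v_{0} + v_{4} + v_{6} + v_{10} = 0 — sig = [4:]
  P = {0,4,10,11}:  v_{0} + v_{4} + v_{10} + v_{11} = v_{5} — sig = [4:1]
  P = {2,4,6,10}:  v_{2} + v_{4} + v_{6} + v_{10} = v_{7} — sig = [4:1]
  P = {2,4,10,11}:  v_{2} + v_{4} + v_{10} + v_{11} = v_{5} + v_{7} — sig = [4:1,1]
  P = {2,3,4,11}:  v_{2} + v_{3} + v_{4} + v_{11} = 2·v_{5} + 2·v_{7} — sig = [4:2,2]
  P = {1,4,6,8,10}:  v_{1} + v_{4} + v_{6} + v_{8} + v_{10} = v_{9} — sig = [5:1]

Sorted signature multiset PRS(X):
{ [2:] ×2,  [2:1] ×4,  [2:1,1] ×2,  [2:1,1,1] ×4,  [2:1,1,1,1] ×2,  [2:1,1,2],  [2:1,2],  [3:1],  [4:],  [4:1] ×2,  [4:1,1],  [4:2,2],  [5:1] }


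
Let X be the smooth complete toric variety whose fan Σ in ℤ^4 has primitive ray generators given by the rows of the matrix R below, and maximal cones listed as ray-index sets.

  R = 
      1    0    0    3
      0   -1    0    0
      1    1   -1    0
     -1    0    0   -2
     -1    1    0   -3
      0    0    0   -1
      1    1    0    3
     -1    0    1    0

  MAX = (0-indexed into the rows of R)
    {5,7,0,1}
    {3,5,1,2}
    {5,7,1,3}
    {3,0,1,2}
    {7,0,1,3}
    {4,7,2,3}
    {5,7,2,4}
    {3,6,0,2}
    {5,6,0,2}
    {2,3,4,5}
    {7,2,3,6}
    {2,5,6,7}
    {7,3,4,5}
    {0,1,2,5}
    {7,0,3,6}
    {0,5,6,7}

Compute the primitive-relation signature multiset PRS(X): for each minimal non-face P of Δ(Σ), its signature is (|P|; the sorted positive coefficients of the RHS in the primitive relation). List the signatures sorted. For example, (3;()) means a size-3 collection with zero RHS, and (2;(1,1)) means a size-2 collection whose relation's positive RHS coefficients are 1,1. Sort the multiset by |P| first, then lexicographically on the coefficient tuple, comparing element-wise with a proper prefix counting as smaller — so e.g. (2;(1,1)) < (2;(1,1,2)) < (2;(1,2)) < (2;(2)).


Δ(Σ) — 8 vertices, 9 min non-faces:

  P={1,6}:  v_{1} + v_{6} = v_{0}  ⟹  sig = (2;(1))
  P={0,4}:  v_{0} + v_{4} = v_{2} + v_{7}  ⟹  sig = (2;(1,1))
  P={1,4}:  v_{1} + v_{4} = v_{3} + v_{5}  ⟹  sig = (2;(1,1))
  P={4,6}:  v_{4} + v_{6} = 2·v_{2} + 2·v_{7}  ⟹  sig = (2;(2,2))
  P={0,3,5}:  v_{0} + v_{3} + v_{5} = 0  ⟹  sig = (3;())
  P={1,2,7}:  v_{1} + v_{2} + v_{7} = 0  ⟹  sig = (3;())
  P={0,2,7}:  v_{0} + v_{2} + v_{7} = v_{6}  ⟹  sig = (3;(1))
  P={3,5,6}:  v_{3} + v_{5} + v_{6} = v_{2} + v_{7}  ⟹  sig = (3;(1,1))
  P={2,3,5,7}:  v_{2} + v_{3} + v_{5} + v_{7} = v_{4}  ⟹  sig = (4;(1))

Signatures (|P|; sorted positive RHS coefficients), sorted:
[(2;(1)), (2;(1,1)), (2;(1,1)), (2;(2,2)), (3;()), (3;()), (3;(1)), (3;(1,1)), (4;(1))]


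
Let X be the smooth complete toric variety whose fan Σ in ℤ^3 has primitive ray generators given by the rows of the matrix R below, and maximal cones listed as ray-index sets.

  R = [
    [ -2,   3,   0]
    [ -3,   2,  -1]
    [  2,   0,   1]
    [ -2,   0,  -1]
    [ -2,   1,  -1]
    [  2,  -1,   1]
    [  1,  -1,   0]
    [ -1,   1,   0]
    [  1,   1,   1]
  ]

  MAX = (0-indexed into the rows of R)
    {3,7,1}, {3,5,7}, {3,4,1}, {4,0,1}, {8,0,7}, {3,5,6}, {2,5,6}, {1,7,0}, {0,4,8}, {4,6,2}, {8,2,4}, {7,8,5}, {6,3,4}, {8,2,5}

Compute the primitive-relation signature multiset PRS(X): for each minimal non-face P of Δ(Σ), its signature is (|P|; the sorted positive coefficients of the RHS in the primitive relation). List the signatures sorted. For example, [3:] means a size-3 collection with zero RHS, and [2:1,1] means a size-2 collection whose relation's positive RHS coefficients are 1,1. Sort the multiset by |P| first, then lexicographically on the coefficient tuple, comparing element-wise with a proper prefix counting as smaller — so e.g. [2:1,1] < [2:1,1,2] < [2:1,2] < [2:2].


Minimal non-faces — 15 found among 9 rays, 14 max cones:

  P={2,3}:  v_{2} + v_{3} = 0  →  sig = [2:]
  P={4,5}:  v_{4} + v_{5} = 0  →  sig = [2:]
  P={6,7}:  v_{6} + v_{7} = 0  →  sig = [2:]
  P={1,5}:  v_{1} + v_{5} = v_{7}  →  sig = [2:1]
  P={1,6}:  v_{1} + v_{6} = v_{4}  →  sig = [2:1]
  P={1,8}:  v_{1} + v_{8} = v_{0}  →  sig = [2:1]
  P={2,7}:  v_{2} + v_{7} = v_{8}  →  sig = [2:1]
  P={3,8}:  v_{3} + v_{8} = v_{7}  →  sig = [2:1]
  P={4,7}:  v_{4} + v_{7} = v_{1}  →  sig = [2:1]
  P={6,8}:  v_{6} + v_{8} = v_{2}  →  sig = [2:1]
  P={0,3}:  v_{0} + v_{3} = v_{1} + v_{7}  →  sig = [2:1,1]
  P={0,5}:  v_{0} + v_{5} = v_{7} + v_{8}  →  sig = [2:1,1]
  P={0,6}:  v_{0} + v_{6} = v_{4} + v_{8}  →  sig = [2:1,1]
  P={1,2}:  v_{1} + v_{2} = v_{4} + v_{8}  →  sig = [2:1,1]
  P={0,2}:  v_{0} + v_{2} = v_{4} + 2·v_{8}  →  sig = [2:1,2]

Signatures (|P|; sorted positive RHS coefficients), sorted:
    [2:]
    [2:]
    [2:]
    [2:1]
    [2:1]
    [2:1]
    [2:1]
    [2:1]
    [2:1]
    [2:1]
    [2:1,1]
    [2:1,1]
    [2:1,1]
    [2:1,1]
    [2:1,2]


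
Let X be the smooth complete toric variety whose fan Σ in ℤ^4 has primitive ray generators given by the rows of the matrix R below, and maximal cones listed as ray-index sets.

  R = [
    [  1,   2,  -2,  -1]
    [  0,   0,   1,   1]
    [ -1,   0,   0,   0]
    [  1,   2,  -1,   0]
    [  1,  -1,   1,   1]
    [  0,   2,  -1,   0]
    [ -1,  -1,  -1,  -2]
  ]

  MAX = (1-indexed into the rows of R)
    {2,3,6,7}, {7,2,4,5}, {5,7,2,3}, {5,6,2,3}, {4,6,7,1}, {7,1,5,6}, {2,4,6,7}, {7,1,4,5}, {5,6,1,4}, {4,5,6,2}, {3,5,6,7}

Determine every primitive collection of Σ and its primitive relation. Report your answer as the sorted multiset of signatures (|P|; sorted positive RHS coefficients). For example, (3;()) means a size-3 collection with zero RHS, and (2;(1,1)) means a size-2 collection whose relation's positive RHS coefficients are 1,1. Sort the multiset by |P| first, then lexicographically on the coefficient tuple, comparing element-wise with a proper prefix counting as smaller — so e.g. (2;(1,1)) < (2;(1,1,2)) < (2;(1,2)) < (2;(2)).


Δ(Σ) — 7 vertices, 5 min non-faces:

  P={1,2}:  v_{1} + v_{2} = v_{4}  so sig = (2;(1))
  P={3,4}:  v_{3} + v_{4} = v_{6}  so sig = (2;(1))
  P={1,3}:  v_{1} + v_{3} = v_{5} + 2·v_{6} + v_{7}  so sig = (2;(1,1,2))
  P={2,5,6,7}:  v_{2} + v_{5} + v_{6} + v_{7} = 0  so sig = (4;())
  P={4,5,6,7}:  v_{4} + v_{5} + v_{6} + v_{7} = v_{1}  so sig = (4;(1))

so the primitive-relation signature multiset is
    |P|=2: 3 collections, coeffs (1), (1), (1,1,2)
    |P|=4: 2 collections, coeffs (), (1)


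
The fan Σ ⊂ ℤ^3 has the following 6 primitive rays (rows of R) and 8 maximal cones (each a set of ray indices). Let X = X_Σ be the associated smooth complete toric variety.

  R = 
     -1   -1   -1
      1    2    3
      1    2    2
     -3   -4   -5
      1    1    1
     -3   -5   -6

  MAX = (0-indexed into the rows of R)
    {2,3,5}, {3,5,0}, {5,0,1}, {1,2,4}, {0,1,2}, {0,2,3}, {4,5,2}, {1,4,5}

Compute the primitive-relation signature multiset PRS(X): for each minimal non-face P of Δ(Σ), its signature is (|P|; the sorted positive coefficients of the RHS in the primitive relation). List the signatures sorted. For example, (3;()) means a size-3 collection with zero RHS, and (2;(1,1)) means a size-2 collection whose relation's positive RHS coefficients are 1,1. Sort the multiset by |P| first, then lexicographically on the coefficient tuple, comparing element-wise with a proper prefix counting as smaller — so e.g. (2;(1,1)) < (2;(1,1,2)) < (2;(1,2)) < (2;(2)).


5 minimal non-faces of Δ(Σ) (on 6 rays):

  P = {0,4}:  v_{0} + v_{4} = 0  →  sig = (2;())
  P = {3,4}:  v_{3} + v_{4} = v_{2} + v_{5}  →  sig = (2;(1,1))
  P = {1,3}:  v_{1} + v_{3} = 2·v_{0}  →  sig = (2;(2))
  P = {0,2,5}:  v_{0} + v_{2} + v_{5} = v_{3}  →  sig = (3;(1))
  P = {1,2,5}:  v_{1} + v_{2} + v_{5} = v_{0}  →  sig = (3;(1))

Hence PRS(X_Σ) =
[(2;()), (2;(1,1)), (2;(2)), (3;(1)), (3;(1))]


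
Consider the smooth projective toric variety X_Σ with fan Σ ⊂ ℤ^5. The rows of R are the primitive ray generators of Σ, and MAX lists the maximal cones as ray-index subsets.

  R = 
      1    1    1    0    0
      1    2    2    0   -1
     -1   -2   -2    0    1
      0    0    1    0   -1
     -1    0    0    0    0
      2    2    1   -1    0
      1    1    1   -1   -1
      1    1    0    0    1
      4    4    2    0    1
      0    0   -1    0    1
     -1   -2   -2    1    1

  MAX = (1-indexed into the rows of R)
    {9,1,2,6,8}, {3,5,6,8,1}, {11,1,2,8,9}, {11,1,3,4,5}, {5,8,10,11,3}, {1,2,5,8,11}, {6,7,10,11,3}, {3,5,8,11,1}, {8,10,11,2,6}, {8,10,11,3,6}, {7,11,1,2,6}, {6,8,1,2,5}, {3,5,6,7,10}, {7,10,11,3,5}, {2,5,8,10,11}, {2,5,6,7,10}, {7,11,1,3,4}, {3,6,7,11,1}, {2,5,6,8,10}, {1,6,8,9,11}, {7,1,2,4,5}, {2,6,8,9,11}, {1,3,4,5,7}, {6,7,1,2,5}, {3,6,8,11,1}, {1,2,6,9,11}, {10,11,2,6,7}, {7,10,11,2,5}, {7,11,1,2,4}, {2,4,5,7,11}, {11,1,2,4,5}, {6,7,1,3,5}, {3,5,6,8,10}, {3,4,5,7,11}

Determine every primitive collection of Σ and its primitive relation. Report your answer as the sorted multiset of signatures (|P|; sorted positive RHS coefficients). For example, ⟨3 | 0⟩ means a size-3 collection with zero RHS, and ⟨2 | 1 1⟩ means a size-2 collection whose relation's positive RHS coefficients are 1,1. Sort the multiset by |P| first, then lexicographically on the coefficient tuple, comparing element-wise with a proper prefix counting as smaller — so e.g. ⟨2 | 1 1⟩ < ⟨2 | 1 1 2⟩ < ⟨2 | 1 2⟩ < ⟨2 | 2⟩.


Δ(Σ) — 11 vertices, 14 min non-faces:

  P = {2,3}:  v_{2} + v_{3} = 0  →  sig = ⟨2 | 0⟩
  P = {4,10}:  v_{4} + v_{10} = 0  →  sig = ⟨2 | 0⟩
  P = {1,10}:  v_{1} + v_{10} = v_{8}  →  sig = ⟨2 | 1⟩
  P = {4,8}:  v_{4} + v_{8} = v_{1}  →  sig = ⟨2 | 1⟩
  P = {7,8}:  v_{7} + v_{8} = v_{6}  →  sig = ⟨2 | 1⟩
  P = {4,6}:  v_{4} + v_{6} = v_{1} + v_{7}  →  sig = ⟨2 | 1 1⟩
  P = {3,9}:  v_{3} + v_{9} = v_{1} + v_{6} + v_{8} + v_{11}  →  sig = ⟨2 | 1 1 1 1⟩
  P = {4,9}:  v_{4} + v_{9} = 2·v_{1} + v_{2} + v_{6} + v_{11}  →  sig = ⟨2 | 1 1 1 2⟩
  P = {7,9}:  v_{7} + v_{9} = v_{1} + v_{2} + 2·v_{6} + v_{11}  →  sig = ⟨2 | 1 1 1 2⟩
  P = {9,10}:  v_{9} + v_{10} = v_{2} + v_{6} + 2·v_{8} + v_{11}  →  sig = ⟨2 | 1 1 1 2⟩
  P = {5,9}:  v_{5} + v_{9} = v_{2} + 2·v_{8}  →  sig = ⟨2 | 1 2⟩
  P = {5,6,11}:  v_{5} + v_{6} + v_{11} = v_{10}  →  sig = ⟨3 | 1⟩
  P = {1,5,7,11}:  v_{1} + v_{5} + v_{7} + v_{11} = 0  →  sig = ⟨4 | 0⟩
  P = {1,2,6,8,11}:  v_{1} + v_{2} + v_{6} + v_{8} + v_{11} = v_{9}  →  sig = ⟨5 | 1⟩

Sorted signature multiset PRS(X):
[⟨2 | 0⟩, ⟨2 | 0⟩, ⟨2 | 1⟩, ⟨2 | 1⟩, ⟨2 | 1⟩, ⟨2 | 1 1⟩, ⟨2 | 1 1 1 1⟩, ⟨2 | 1 1 1 2⟩, ⟨2 | 1 1 1 2⟩, ⟨2 | 1 1 1 2⟩, ⟨2 | 1 2⟩, ⟨3 | 1⟩, ⟨4 | 0⟩, ⟨5 | 1⟩]


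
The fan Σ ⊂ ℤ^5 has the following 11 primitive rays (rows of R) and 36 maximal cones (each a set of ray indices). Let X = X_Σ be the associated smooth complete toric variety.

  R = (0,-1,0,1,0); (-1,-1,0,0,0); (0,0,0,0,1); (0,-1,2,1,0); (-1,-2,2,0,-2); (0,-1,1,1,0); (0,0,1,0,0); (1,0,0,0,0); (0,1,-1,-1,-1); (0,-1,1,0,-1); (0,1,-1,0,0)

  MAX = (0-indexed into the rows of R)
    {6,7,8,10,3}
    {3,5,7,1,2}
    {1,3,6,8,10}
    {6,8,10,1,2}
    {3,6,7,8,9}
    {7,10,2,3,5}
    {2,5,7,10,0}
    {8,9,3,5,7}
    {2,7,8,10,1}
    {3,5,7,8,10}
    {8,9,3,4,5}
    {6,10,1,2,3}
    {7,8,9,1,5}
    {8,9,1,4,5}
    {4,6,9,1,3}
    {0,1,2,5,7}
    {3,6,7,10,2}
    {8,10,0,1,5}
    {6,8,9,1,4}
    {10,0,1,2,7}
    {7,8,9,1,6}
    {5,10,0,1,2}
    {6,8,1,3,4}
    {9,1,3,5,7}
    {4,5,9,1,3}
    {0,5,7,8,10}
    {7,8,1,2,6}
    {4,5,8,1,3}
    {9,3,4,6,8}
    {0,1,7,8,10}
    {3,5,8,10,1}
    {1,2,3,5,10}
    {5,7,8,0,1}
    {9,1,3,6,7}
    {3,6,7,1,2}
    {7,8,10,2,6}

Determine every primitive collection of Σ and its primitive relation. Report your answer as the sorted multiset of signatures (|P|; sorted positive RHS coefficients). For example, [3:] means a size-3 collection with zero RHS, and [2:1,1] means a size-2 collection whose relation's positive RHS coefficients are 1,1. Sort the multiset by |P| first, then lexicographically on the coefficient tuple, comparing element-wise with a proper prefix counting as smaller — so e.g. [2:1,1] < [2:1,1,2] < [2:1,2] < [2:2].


Minimal non-faces — 18 found among 11 rays, 36 max cones:

  {0,6}:  v_{0} + v_{6} = v_{5}  so sig = [2:1]
  {5,6}:  v_{5} + v_{6} = v_{3}  so sig = [2:1]
  {9,10}:  v_{9} + v_{10} = v_{5} + v_{8}  so sig = [2:1,1]
  {2,4}:  v_{2} + v_{4} = v_{1} + v_{6} + v_{9}  so sig = [2:1,1,1]
  {2,9}:  v_{2} + v_{9} = v_{1} + v_{6} + v_{7}  so sig = [2:1,1,1]
  {0,4}:  v_{0} + v_{4} = v_{1} + 2·v_{5} + v_{8} + v_{9}  so sig = [2:1,1,1,2]
  {0,9}:  v_{0} + v_{9} = v_{1} + 2·v_{5} + v_{7} + v_{8}  so sig = [2:1,1,1,2]
  {4,10}:  v_{4} + v_{10} = v_{1} + v_{3} + v_{5} + 2·v_{8}  so sig = [2:1,1,1,2]
  {0,3}:  v_{0} + v_{3} = 2·v_{5}  so sig = [2:2]
  {4,7}:  v_{4} + v_{7} = 2·v_{9}  so sig = [2:2]
  {2,5,8}:  v_{2} + v_{5} + v_{8} = 0  so sig = [3:]
  {2,3,8}:  v_{2} + v_{3} + v_{8} = v_{6}  so sig = [3:1]
  {0,2,8}:  v_{0} + v_{2} + v_{8} = v_{1} + v_{7} + v_{10}  so sig = [3:1,1,1]
  {1,6,7,10}:  v_{1} + v_{6} + v_{7} + v_{10} = 0  so sig = [4:]
  {1,3,7,8}:  v_{1} + v_{3} + v_{7} + v_{8} = v_{9}  so sig = [4:1]
  {1,3,7,10}:  v_{1} + v_{3} + v_{7} + v_{10} = v_{5}  so sig = [4:1]
  {1,3,8,9}:  v_{1} + v_{3} + v_{8} + v_{9} = v_{4}  so sig = [4:1]
  {1,5,7,10}:  v_{1} + v_{5} + v_{7} + v_{10} = v_{0}  so sig = [4:1]

Hence PRS(X_Σ) =
    [2:1]
    [2:1]
    [2:1,1]
    [2:1,1,1]
    [2:1,1,1]
    [2:1,1,1,2]
    [2:1,1,1,2]
    [2:1,1,1,2]
    [2:2]
    [2:2]
    [3:]
    [3:1]
    [3:1,1,1]
    [4:]
    [4:1]
    [4:1]
    [4:1]
    [4:1]


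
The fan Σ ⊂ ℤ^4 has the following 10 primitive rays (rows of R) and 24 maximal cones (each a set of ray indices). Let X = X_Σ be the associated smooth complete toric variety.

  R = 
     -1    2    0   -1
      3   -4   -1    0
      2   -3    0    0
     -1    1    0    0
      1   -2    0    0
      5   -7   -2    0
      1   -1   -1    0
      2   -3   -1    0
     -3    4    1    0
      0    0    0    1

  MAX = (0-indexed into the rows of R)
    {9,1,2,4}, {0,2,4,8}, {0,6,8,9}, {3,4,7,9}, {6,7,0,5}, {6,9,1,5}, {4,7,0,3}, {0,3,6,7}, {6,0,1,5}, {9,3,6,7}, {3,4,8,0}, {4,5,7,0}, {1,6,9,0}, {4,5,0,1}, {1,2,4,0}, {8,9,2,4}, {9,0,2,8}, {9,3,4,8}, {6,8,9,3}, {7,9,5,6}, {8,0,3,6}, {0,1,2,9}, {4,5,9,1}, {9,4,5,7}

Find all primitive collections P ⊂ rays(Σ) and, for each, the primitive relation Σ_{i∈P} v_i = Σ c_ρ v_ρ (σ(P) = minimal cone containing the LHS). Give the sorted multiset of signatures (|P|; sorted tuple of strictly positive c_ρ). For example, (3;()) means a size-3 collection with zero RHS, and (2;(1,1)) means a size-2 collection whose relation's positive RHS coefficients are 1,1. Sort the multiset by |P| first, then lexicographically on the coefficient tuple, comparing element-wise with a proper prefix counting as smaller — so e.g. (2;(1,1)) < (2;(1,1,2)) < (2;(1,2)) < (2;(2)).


Minimal non-faces — 15 found among 10 rays, 24 max cones:

  {1,8}:  v_{1} + v_{8} = 0  ⇒ sig = (2;())
  {1,3}:  v_{1} + v_{3} = v_{7}  ⇒ sig = (2;(1))
  {1,7}:  v_{1} + v_{7} = v_{5}  ⇒ sig = (2;(1))
  {2,3}:  v_{2} + v_{3} = v_{4}  ⇒ sig = (2;(1))
  {2,6}:  v_{2} + v_{6} = v_{1}  ⇒ sig = (2;(1))
  {4,6}:  v_{4} + v_{6} = v_{7}  ⇒ sig = (2;(1))
  {5,8}:  v_{5} + v_{8} = v_{7}  ⇒ sig = (2;(1))
  {7,8}:  v_{7} + v_{8} = v_{3}  ⇒ sig = (2;(1))
  {2,7}:  v_{2} + v_{7} = v_{1} + v_{4}  ⇒ sig = (2;(1,1))
  {2,5}:  v_{2} + v_{5} = 2·v_{1} + v_{4}  ⇒ sig = (2;(1,2))
  {3,5}:  v_{3} + v_{5} = 2·v_{7}  ⇒ sig = (2;(2))
  {0,4,9}:  v_{0} + v_{4} + v_{9} = 0  ⇒ sig = (3;())
  {0,7,9}:  v_{0} + v_{7} + v_{9} = v_{6}  ⇒ sig = (3;(1))
  {0,3,9}:  v_{0} + v_{3} + v_{9} = v_{6} + v_{8}  ⇒ sig = (3;(1,1))
  {0,5,9}:  v_{0} + v_{5} + v_{9} = v_{1} + v_{6}  ⇒ sig = (3;(1,1))

Hence PRS(X_Σ) =
    |P|=2: 11 collections, coeffs (), (1), (1), (1), (1), (1), (1), (1), (1,1), (1,2), (2)
    |P|=3: 4 collections, coeffs (), (1), (1,1), (1,1)


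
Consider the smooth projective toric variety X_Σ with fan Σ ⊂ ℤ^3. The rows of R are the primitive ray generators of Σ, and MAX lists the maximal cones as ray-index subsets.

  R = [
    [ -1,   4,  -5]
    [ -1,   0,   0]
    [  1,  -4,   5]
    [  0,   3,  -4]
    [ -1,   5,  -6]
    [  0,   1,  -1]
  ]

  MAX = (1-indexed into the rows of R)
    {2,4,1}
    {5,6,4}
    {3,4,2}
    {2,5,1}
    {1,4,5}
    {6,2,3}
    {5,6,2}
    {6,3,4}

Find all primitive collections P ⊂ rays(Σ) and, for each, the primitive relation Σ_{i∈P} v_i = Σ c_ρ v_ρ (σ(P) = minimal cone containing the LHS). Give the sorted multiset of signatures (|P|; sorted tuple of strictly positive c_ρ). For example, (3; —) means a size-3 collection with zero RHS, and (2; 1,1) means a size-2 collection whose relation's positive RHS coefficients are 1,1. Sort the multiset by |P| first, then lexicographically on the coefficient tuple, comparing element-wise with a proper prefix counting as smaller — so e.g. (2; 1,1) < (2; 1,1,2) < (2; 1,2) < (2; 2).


Σ has 5 primitive collections:

  P={1,3}:  v_{1} + v_{3} = 0  ⟹  sig = (2; —)
  P={1,6}:  v_{1} + v_{6} = v_{5}  ⟹  sig = (2; 1)
  P={3,5}:  v_{3} + v_{5} = v_{6}  ⟹  sig = (2; 1)
  P={2,4,6}:  v_{2} + v_{4} + v_{6} = v_{1}  ⟹  sig = (3; 1)
  P={2,4,5}:  v_{2} + v_{4} + v_{5} = 2·v_{1}  ⟹  sig = (3; 2)

Sorted signature multiset PRS(X):
[(2; —), (2; 1), (2; 1), (3; 1), (3; 2)]


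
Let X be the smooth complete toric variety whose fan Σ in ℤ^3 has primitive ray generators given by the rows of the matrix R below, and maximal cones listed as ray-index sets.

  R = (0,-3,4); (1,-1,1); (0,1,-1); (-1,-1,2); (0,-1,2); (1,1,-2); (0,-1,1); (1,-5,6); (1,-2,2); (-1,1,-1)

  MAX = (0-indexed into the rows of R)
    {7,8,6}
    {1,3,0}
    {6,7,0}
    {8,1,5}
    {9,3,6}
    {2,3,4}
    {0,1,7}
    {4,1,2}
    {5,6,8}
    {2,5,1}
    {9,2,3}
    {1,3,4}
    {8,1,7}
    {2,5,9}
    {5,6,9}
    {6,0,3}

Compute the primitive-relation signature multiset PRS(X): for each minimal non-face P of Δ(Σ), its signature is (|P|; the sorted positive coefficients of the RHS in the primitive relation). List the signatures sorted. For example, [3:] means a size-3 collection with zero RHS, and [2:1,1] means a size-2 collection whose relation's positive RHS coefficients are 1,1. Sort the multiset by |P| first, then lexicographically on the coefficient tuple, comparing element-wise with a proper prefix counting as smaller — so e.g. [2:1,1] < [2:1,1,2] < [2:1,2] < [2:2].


22 minimal non-faces of Δ(Σ) (on 10 rays):

  P={1,9}:  v_{1} + v_{9} = 0  →  sig = [2:]
  P={2,6}:  v_{2} + v_{6} = 0  →  sig = [2:]
  P={3,5}:  v_{3} + v_{5} = 0  →  sig = [2:]
  P={0,5}:  v_{0} + v_{5} = v_{8}  →  sig = [2:1]
  P={0,8}:  v_{0} + v_{8} = v_{7}  →  sig = [2:1]
  P={1,6}:  v_{1} + v_{6} = v_{8}  →  sig = [2:1]
  P={2,8}:  v_{2} + v_{8} = v_{1}  →  sig = [2:1]
  P={3,8}:  v_{3} + v_{8} = v_{0}  →  sig = [2:1]
  P={8,9}:  v_{8} + v_{9} = v_{6}  →  sig = [2:1]
  P={0,2}:  v_{0} + v_{2} = v_{1} + v_{3}  →  sig = [2:1,1]
  P={0,9}:  v_{0} + v_{9} = v_{3} + v_{6}  →  sig = [2:1,1]
  P={2,7}:  v_{2} + v_{7} = v_{0} + v_{1}  →  sig = [2:1,1]
  P={4,5}:  v_{4} + v_{5} = v_{1} + v_{2}  →  sig = [2:1,1]
  P={4,6}:  v_{4} + v_{6} = v_{1} + v_{3}  →  sig = [2:1,1]
  P={4,9}:  v_{4} + v_{9} = v_{2} + v_{3}  →  sig = [2:1,1]
  P={7,9}:  v_{7} + v_{9} = v_{0} + v_{6}  →  sig = [2:1,1]
  P={4,7}:  v_{4} + v_{7} = v_{0} + 2·v_{1} + v_{3}  →  sig = [2:1,1,2]
  P={4,8}:  v_{4} + v_{8} = 2·v_{1} + v_{3}  →  sig = [2:1,2]
  P={3,7}:  v_{3} + v_{7} = 2·v_{0}  →  sig = [2:2]
  P={5,7}:  v_{5} + v_{7} = 2·v_{8}  →  sig = [2:2]
  P={0,4}:  v_{0} + v_{4} = 2·v_{1} + 2·v_{3}  →  sig = [2:2,2]
  P={1,2,3}:  v_{1} + v_{2} + v_{3} = v_{4}  →  sig = [3:1]

so the primitive-relation signature multiset is
    |P|=2: 21 collections, coeffs (), (), (), (1), (1), (1), (1), (1), (1), (1,1), (1,1), (1,1), (1,1), (1,1), (1,1), (1,1), (1,1,2), (1,2), (2), (2), (2,2)
    |P|=3: 1 collection, coeffs (1)


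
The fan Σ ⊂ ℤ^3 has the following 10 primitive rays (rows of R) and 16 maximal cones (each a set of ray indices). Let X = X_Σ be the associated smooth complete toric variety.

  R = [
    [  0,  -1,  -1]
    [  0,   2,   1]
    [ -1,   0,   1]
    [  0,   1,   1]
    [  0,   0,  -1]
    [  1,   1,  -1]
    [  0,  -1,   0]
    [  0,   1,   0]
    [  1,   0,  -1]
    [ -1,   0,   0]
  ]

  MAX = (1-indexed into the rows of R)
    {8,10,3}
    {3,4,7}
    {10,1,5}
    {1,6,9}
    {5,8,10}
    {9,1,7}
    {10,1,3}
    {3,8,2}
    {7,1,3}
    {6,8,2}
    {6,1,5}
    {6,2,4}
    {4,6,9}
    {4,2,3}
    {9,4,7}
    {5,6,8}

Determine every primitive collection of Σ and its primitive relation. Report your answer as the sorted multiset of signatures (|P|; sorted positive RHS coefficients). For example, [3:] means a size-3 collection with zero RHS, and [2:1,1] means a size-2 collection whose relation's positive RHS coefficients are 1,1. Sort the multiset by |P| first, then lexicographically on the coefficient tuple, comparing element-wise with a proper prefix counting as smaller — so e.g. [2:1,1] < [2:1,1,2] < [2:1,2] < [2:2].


21 minimal non-faces of Δ(Σ) (on 10 rays):

  {1,4}:  v_{1} + v_{4} = 0  so sig = [2:]
  {3,9}:  v_{3} + v_{9} = 0  so sig = [2:]
  {7,8}:  v_{7} + v_{8} = 0  so sig = [2:]
  {1,2}:  v_{1} + v_{2} = v_{8}  so sig = [2:1]
  {1,8}:  v_{1} + v_{8} = v_{5}  so sig = [2:1]
  {2,7}:  v_{2} + v_{7} = v_{4}  so sig = [2:1]
  {3,5}:  v_{3} + v_{5} = v_{10}  so sig = [2:1]
  {3,6}:  v_{3} + v_{6} = v_{8}  so sig = [2:1]
  {4,5}:  v_{4} + v_{5} = v_{8}  so sig = [2:1]
  {4,8}:  v_{4} + v_{8} = v_{2}  so sig = [2:1]
  {5,7}:  v_{5} + v_{7} = v_{1}  so sig = [2:1]
  {6,7}:  v_{6} + v_{7} = v_{9}  so sig = [2:1]
  {8,9}:  v_{8} + v_{9} = v_{6}  so sig = [2:1]
  {9,10}:  v_{9} + v_{10} = v_{5}  so sig = [2:1]
  {2,9}:  v_{2} + v_{9} = v_{4} + v_{6}  so sig = [2:1,1]
  {4,10}:  v_{4} + v_{10} = v_{3} + v_{8}  so sig = [2:1,1]
  {5,9}:  v_{5} + v_{9} = v_{1} + v_{6}  so sig = [2:1,1]
  {6,10}:  v_{6} + v_{10} = v_{5} + v_{8}  so sig = [2:1,1]
  {7,10}:  v_{7} + v_{10} = v_{1} + v_{3}  so sig = [2:1,1]
  {2,10}:  v_{2} + v_{10} = v_{3} + 2·v_{8}  so sig = [2:1,2]
  {2,5}:  v_{2} + v_{5} = 2·v_{8}  so sig = [2:2]

so the primitive-relation signature multiset is
[[2:], [2:], [2:], [2:1], [2:1], [2:1], [2:1], [2:1], [2:1], [2:1], [2:1], [2:1], [2:1], [2:1], [2:1,1], [2:1,1], [2:1,1], [2:1,1], [2:1,1], [2:1,2], [2:2]]
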